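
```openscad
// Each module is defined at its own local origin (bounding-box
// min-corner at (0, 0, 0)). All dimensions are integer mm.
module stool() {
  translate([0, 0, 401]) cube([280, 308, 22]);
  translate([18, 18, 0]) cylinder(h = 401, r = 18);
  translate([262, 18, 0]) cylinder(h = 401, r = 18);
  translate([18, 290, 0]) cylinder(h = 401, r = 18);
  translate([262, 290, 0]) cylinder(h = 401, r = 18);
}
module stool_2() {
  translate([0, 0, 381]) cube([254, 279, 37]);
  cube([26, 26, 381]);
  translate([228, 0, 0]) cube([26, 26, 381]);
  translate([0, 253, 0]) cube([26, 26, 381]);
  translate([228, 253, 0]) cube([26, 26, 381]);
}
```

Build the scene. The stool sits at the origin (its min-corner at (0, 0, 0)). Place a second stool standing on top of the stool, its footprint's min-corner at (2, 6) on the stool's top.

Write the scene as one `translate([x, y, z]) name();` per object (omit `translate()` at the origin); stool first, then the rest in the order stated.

stool();
translate([2, 6, 423]) stool_2();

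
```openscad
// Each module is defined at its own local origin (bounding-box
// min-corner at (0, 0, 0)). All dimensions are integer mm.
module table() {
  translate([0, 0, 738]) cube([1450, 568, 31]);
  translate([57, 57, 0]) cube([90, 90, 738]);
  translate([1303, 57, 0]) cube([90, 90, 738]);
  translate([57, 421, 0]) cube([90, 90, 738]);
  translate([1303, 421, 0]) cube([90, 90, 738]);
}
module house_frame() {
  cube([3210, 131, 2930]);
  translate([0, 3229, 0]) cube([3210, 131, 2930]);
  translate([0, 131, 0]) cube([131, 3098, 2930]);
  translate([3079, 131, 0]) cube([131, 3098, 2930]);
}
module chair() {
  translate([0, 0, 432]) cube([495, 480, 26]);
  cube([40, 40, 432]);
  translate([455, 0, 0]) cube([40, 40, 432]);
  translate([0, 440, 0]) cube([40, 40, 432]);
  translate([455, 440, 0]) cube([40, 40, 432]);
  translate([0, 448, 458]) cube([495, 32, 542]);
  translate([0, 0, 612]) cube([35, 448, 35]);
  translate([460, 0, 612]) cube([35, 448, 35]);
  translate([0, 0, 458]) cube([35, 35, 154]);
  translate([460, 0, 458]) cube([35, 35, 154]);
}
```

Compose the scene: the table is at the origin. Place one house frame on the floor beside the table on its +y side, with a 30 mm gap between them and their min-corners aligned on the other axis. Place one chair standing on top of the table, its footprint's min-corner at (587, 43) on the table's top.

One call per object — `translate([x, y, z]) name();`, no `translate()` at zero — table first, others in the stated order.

table();
translate([0, 598, 0]) house_frame();
translate([587, 43, 769]) chair();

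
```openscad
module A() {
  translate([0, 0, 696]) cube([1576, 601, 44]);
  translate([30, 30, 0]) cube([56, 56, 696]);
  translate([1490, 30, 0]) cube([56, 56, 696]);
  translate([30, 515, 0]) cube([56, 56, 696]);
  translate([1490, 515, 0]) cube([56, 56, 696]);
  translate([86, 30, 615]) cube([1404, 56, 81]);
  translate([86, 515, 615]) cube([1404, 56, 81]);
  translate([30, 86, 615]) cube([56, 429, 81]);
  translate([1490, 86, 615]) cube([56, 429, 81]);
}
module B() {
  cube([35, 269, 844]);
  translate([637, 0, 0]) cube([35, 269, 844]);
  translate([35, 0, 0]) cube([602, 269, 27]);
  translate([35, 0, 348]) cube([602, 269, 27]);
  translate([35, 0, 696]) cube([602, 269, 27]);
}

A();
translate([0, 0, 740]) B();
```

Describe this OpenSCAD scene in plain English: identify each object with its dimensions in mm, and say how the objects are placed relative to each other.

A is a rectangular dining table. The top is 1576×601×44 mm with its upper surface at z = 740 mm. It stands on four 56×56 mm square legs, each inset 30 mm from the nearest pair of top edges, running from the floor to the underside of the top. Four apron rails, 56 mm thick and 81 mm tall, run between adjacent legs with their top edges flush with the underside of the top and their outer faces flush with the legs' outer faces.

B is an open bookshelf. Two side panels, each 35 mm thick, 269 mm deep and 844 mm tall, stand 672 mm apart (outside-to-outside). Between them sit 3 shelves, each 27 mm thick and 269 mm deep, spanning the full gap between the sides. The bottom shelf rests on the floor (its underside at z = 0) and the clear gap between one shelf's top and the next shelf's underside is 321 mm.

The bookshelf is on top of the table.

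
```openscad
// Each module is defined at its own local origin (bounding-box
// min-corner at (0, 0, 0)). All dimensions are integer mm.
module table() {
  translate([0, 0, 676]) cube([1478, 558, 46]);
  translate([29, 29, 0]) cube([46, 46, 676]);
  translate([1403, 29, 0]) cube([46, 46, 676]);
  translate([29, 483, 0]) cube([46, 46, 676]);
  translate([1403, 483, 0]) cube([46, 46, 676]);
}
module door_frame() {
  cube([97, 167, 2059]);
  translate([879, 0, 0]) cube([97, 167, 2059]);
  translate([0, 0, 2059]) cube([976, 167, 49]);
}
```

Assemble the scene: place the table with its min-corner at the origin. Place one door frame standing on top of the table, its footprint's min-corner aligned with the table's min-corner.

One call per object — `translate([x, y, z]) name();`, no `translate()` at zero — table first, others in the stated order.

table();
translate([0, 0, 722]) door_frame();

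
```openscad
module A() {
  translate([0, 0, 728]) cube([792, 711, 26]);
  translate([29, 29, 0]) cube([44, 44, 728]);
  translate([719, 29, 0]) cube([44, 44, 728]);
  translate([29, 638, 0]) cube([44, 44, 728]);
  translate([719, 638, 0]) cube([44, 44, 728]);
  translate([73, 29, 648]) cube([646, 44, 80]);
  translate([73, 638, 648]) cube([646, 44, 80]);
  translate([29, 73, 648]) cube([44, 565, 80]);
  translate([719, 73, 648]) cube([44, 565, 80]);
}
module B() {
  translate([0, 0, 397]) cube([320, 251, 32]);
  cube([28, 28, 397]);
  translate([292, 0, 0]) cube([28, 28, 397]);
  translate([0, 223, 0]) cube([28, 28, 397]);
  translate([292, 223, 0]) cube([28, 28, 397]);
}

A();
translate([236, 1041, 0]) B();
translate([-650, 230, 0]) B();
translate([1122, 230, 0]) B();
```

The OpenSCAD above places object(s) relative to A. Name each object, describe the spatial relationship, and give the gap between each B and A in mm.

Each stool's nearest face is 330 mm from the table's bounding box.

A is a table. B is a stool. Three stools sit around the table at the +y, −x, +x sides. The gap between each stool and the table is 330 mm.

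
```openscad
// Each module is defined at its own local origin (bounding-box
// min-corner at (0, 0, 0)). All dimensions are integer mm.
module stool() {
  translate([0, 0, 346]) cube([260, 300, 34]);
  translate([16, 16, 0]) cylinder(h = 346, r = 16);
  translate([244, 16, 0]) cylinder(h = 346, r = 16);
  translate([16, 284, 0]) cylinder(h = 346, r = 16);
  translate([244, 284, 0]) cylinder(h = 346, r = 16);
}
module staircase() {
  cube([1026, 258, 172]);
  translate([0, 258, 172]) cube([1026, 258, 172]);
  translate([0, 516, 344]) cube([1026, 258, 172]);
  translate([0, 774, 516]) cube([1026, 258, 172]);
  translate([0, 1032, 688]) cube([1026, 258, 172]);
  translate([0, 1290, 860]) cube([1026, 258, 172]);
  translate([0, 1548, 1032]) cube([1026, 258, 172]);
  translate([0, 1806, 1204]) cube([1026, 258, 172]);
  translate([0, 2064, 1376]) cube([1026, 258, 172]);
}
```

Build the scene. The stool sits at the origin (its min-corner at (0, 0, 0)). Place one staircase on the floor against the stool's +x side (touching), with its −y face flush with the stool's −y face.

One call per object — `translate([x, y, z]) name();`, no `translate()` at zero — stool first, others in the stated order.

stool();
translate([260, 0, 0]) staircase();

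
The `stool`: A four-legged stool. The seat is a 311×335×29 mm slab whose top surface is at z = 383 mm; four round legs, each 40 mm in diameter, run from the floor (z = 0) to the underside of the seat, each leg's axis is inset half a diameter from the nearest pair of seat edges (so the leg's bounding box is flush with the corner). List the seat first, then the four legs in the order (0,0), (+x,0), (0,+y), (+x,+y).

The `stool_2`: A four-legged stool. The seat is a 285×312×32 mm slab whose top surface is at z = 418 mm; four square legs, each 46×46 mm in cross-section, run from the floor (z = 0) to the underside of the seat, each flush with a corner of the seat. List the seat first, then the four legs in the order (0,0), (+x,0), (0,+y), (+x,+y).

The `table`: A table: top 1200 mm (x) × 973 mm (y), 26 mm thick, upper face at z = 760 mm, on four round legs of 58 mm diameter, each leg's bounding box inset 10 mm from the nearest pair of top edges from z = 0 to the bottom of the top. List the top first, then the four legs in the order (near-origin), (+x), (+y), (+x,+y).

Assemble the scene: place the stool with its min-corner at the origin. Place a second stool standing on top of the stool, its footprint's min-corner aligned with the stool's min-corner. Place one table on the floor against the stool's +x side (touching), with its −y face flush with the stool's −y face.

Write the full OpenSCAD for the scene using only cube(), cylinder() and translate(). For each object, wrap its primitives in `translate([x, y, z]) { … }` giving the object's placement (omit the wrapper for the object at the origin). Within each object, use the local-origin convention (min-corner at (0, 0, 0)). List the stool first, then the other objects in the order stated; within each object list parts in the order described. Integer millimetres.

translate([0, 0, 354]) cube([311, 335, 29]);
translate([20, 20, 0]) cylinder(h = 354, r = 20);
translate([291, 20, 0]) cylinder(h = 354, r = 20);
translate([20, 315, 0]) cylinder(h = 354, r = 20);
translate([291, 315, 0]) cylinder(h = 354, r = 20);
translate([0, 0, 383]) {
  translate([0, 0, 386]) cube([285, 312, 32]);
  cube([46, 46, 386]);
  translate([239, 0, 0]) cube([46, 46, 386]);
  translate([0, 266, 0]) cube([46, 46, 386]);
  translate([239, 266, 0]) cube([46, 46, 386]);
}
translate([311, 0, 0]) {
  translate([0, 0, 734]) cube([1200, 973, 26]);
  translate([39, 39, 0]) cylinder(h = 734, r = 29);
  translate([1161, 39, 0]) cylinder(h = 734, r = 29);
  translate([39, 934, 0]) cylinder(h = 734, r = 29);
  translate([1161, 934, 0]) cylinder(h = 734, r = 29);
}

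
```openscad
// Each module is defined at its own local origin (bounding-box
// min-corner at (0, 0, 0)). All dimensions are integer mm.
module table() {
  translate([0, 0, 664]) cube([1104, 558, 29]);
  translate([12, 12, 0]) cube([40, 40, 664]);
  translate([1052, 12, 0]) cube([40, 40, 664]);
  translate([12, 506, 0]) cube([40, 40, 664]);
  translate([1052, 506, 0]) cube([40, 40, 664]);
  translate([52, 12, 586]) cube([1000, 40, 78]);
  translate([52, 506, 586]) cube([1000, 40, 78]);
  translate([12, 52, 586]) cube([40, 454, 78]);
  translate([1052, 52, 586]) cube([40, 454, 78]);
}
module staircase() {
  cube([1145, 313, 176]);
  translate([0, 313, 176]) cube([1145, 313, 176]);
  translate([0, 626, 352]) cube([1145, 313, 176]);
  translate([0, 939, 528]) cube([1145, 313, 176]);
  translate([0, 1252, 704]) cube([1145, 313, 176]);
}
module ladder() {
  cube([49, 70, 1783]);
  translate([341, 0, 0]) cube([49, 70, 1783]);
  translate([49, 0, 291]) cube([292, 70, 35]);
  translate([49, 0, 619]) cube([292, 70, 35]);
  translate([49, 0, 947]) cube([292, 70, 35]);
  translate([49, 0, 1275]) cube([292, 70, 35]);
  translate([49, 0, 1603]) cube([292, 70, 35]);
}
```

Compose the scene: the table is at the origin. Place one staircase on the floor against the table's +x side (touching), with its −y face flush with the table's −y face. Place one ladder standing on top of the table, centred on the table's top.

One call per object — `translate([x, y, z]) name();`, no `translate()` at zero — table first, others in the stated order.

table();
translate([1104, 0, 0]) staircase();
translate([357, 244, 693]) ladder();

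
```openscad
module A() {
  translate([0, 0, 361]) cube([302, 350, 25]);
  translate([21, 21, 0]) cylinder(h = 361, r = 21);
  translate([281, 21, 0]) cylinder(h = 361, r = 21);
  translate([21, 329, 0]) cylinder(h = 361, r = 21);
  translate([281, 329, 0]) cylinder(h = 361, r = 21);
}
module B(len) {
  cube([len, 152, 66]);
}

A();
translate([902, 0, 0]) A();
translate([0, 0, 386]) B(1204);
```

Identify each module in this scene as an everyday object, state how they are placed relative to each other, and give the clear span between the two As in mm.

A is a stool. B is a beam. A beam spans the tops of two stools. The clear span between the two stools is 600 mm.

Second stool starts at x = 902; first ends at x = 302; clear span = 902 − 302 = 600 mm.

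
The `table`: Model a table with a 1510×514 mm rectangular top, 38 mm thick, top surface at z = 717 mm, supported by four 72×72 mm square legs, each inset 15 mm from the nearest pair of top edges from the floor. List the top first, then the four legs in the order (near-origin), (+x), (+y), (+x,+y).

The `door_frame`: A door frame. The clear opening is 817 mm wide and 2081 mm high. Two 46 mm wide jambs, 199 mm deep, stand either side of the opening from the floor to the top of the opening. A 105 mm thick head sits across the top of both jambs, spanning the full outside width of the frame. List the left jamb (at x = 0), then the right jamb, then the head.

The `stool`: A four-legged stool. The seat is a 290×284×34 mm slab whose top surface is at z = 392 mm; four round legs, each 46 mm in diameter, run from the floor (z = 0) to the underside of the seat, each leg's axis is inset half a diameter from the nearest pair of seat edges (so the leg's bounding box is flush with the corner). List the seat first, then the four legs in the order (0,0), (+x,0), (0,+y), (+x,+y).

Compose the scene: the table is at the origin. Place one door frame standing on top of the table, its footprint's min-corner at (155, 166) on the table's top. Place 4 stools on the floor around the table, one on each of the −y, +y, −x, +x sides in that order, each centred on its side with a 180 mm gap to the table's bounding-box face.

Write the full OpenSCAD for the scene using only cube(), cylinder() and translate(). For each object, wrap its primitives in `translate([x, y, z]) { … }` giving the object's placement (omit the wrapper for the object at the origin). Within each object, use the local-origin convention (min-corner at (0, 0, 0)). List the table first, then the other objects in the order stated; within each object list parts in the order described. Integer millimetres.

translate([0, 0, 679]) cube([1510, 514, 38]);
translate([15, 15, 0]) cube([72, 72, 679]);
translate([1423, 15, 0]) cube([72, 72, 679]);
translate([15, 427, 0]) cube([72, 72, 679]);
translate([1423, 427, 0]) cube([72, 72, 679]);
translate([155, 166, 717]) {
  cube([46, 199, 2081]);
  translate([863, 0, 0]) cube([46, 199, 2081]);
  translate([0, 0, 2081]) cube([909, 199, 105]);
}
translate([610, -464, 0]) {
  translate([0, 0, 358]) cube([290, 284, 34]);
  translate([23, 23, 0]) cylinder(h = 358, r = 23);
  translate([267, 23, 0]) cylinder(h = 358, r = 23);
  translate([23, 261, 0]) cylinder(h = 358, r = 23);
  translate([267, 261, 0]) cylinder(h = 358, r = 23);
}
translate([610, 694, 0]) {
  translate([0, 0, 358]) cube([290, 284, 34]);
  translate([23, 23, 0]) cylinder(h = 358, r = 23);
  translate([267, 23, 0]) cylinder(h = 358, r = 23);
  translate([23, 261, 0]) cylinder(h = 358, r = 23);
  translate([267, 261, 0]) cylinder(h = 358, r = 23);
}
translate([-470, 115, 0]) {
  translate([0, 0, 358]) cube([290, 284, 34]);
  translate([23, 23, 0]) cylinder(h = 358, r = 23);
  translate([267, 23, 0]) cylinder(h = 358, r = 23);
  translate([23, 261, 0]) cylinder(h = 358, r = 23);
  translate([267, 261, 0]) cylinder(h = 358, r = 23);
}
translate([1690, 115, 0]) {
  translate([0, 0, 358]) cube([290, 284, 34]);
  translate([23, 23, 0]) cylinder(h = 358, r = 23);
  translate([267, 23, 0]) cylinder(h = 358, r = 23);
  translate([23, 261, 0]) cylinder(h = 358, r = 23);
  translate([267, 261, 0]) cylinder(h = 358, r = 23);
}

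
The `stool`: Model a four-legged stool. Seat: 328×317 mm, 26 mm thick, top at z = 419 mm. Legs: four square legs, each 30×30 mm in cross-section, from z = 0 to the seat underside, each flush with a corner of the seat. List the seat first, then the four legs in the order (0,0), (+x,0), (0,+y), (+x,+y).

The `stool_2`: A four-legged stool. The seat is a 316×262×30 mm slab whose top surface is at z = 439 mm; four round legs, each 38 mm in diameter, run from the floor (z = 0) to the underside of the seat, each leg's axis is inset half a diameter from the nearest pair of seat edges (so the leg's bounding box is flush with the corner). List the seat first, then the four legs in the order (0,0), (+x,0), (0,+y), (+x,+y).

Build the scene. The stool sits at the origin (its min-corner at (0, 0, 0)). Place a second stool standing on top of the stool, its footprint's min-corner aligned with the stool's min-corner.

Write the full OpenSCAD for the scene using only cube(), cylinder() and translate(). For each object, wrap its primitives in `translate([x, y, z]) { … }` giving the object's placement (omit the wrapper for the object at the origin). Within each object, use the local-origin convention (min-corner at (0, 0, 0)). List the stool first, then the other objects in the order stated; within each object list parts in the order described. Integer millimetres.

translate([0, 0, 393]) cube([328, 317, 26]);
cube([30, 30, 393]);
translate([298, 0, 0]) cube([30, 30, 393]);
translate([0, 287, 0]) cube([30, 30, 393]);
translate([298, 287, 0]) cube([30, 30, 393]);
translate([0, 0, 419]) {
  translate([0, 0, 409]) cube([316, 262, 30]);
  translate([19, 19, 0]) cylinder(h = 409, r = 19);
  translate([297, 19, 0]) cylinder(h = 409, r = 19);
  translate([19, 243, 0]) cylinder(h = 409, r = 19);
  translate([297, 243, 0]) cylinder(h = 409, r = 19);
}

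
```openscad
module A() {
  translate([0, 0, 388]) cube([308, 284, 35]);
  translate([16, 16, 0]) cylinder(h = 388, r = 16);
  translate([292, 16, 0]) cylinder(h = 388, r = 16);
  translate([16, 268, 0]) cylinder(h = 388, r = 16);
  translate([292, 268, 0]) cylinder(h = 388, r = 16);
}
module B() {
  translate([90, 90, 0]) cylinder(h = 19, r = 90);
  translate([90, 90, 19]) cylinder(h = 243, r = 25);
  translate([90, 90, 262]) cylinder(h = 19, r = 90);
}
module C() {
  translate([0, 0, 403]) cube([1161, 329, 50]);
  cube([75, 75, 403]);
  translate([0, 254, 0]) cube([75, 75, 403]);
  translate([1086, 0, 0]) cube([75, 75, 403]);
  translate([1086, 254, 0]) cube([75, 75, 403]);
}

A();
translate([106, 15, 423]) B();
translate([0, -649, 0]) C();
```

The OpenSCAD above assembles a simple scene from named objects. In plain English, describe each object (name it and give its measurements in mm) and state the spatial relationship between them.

A is a four-legged stool. The seat is 308×284 mm, 35 mm thick, top at z = 423 mm. It stands on four round legs, each 32 mm in diameter, from z = 0 to the seat underside, each leg's axis is inset half a diameter from the nearest pair of seat edges (so the leg's bounding box is flush with the corner).

B is a spool: two coaxial disc flanges of radius 90 mm and thickness 19 mm, joined by a core cylinder of radius 25 mm and height 243 mm. The lower flange rests on z = 0 and the three cylinders share a vertical axis.

C is a bench: a 1161×329 mm seat slab, 50 mm thick, top at z = 453 mm, on four 75×75 mm square legs flush with the seat corners and standing on z = 0.

The spool is on top of the stool. The bench is on the floor beside the stool on its −y side.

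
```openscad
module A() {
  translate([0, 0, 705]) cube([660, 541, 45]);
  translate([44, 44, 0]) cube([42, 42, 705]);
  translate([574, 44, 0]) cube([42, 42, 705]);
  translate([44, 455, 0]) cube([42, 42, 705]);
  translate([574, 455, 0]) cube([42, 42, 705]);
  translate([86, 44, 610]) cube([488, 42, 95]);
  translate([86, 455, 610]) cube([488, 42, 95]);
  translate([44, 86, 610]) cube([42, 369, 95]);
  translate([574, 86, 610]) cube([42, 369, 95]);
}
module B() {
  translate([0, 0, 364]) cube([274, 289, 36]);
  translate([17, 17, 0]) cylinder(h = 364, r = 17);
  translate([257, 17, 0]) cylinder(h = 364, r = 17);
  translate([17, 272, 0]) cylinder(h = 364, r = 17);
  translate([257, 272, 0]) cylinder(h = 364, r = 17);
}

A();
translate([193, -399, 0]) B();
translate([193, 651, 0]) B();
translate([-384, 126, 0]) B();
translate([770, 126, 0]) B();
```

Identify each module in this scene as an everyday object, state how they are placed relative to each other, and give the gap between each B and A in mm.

Each stool's nearest face is 110 mm from the table's bounding box.

A is a table. B is a stool. Four stools sit around the table at the −y, +y, −x, +x sides. The gap between each stool and the table is 110 mm.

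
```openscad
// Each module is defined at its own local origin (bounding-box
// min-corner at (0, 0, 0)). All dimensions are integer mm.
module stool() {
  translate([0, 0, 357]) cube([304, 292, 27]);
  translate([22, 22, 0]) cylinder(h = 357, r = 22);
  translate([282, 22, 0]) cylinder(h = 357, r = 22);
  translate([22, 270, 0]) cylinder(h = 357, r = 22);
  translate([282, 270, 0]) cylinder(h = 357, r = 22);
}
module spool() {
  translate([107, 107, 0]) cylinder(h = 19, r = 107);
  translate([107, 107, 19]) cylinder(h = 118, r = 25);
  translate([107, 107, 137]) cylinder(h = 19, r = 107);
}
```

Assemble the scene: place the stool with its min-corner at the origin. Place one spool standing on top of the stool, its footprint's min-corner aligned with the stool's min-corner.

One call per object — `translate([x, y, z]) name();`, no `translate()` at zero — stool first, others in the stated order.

stool();
translate([0, 0, 384]) spool();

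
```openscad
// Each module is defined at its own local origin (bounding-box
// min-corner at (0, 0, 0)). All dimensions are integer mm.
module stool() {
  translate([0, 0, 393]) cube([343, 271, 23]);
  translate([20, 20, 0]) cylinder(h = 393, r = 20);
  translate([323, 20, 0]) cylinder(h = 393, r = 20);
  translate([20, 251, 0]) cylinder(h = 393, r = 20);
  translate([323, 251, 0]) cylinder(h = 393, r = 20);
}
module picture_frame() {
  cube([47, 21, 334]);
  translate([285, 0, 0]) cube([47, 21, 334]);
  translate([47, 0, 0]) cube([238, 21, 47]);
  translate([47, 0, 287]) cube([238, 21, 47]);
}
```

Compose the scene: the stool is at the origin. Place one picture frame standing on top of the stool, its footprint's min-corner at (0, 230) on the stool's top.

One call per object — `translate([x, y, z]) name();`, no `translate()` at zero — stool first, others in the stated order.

stool();
translate([0, 230, 416]) picture_frame();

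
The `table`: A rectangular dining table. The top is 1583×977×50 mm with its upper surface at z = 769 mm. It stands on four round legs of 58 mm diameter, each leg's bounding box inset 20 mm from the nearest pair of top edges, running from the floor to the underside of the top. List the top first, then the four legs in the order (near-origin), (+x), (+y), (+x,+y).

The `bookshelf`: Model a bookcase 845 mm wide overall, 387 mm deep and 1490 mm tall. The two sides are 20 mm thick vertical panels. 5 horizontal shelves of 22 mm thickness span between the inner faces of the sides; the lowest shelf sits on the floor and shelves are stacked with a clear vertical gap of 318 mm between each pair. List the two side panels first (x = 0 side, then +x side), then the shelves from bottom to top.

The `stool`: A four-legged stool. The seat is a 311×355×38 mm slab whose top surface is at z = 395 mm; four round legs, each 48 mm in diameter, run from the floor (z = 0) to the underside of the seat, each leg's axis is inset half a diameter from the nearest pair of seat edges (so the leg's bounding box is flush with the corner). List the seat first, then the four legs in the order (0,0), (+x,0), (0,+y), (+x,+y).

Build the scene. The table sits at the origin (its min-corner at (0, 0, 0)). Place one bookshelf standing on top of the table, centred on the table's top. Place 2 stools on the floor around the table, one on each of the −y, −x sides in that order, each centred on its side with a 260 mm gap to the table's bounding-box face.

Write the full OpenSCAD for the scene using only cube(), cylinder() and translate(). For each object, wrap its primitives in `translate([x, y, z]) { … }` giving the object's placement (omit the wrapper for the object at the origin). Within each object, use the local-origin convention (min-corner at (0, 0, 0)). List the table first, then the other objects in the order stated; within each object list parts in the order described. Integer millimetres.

translate([0, 0, 719]) cube([1583, 977, 50]);
translate([49, 49, 0]) cylinder(h = 719, r = 29);
translate([1534, 49, 0]) cylinder(h = 719, r = 29);
translate([49, 928, 0]) cylinder(h = 719, r = 29);
translate([1534, 928, 0]) cylinder(h = 719, r = 29);
translate([369, 295, 769]) {
  cube([20, 387, 1490]);
  translate([825, 0, 0]) cube([20, 387, 1490]);
  translate([20, 0, 0]) cube([805, 387, 22]);
  translate([20, 0, 340]) cube([805, 387, 22]);
  translate([20, 0, 680]) cube([805, 387, 22]);
  translate([20, 0, 1020]) cube([805, 387, 22]);
  translate([20, 0, 1360]) cube([805, 387, 22]);
}
translate([636, -615, 0]) {
  translate([0, 0, 357]) cube([311, 355, 38]);
  translate([24, 24, 0]) cylinder(h = 357, r = 24);
  translate([287, 24, 0]) cylinder(h = 357, r = 24);
  translate([24, 331, 0]) cylinder(h = 357, r = 24);
  translate([287, 331, 0]) cylinder(h = 357, r = 24);
}
translate([-571, 311, 0]) {
  translate([0, 0, 357]) cube([311, 355, 38]);
  translate([24, 24, 0]) cylinder(h = 357, r = 24);
  translate([287, 24, 0]) cylinder(h = 357, r = 24);
  translate([24, 331, 0]) cylinder(h = 357, r = 24);
  translate([287, 331, 0]) cylinder(h = 357, r = 24);
}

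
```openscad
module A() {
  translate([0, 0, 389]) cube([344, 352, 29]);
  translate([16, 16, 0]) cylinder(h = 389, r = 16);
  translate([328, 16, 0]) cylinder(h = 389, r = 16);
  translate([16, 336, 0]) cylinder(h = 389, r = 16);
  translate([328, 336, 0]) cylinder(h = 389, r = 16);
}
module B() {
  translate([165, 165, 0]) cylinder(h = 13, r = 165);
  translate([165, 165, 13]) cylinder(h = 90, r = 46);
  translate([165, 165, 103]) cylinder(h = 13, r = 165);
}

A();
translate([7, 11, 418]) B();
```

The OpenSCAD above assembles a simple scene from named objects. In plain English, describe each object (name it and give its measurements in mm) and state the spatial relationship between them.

A is a simple wooden stool: a rectangular seat 344 mm (x) by 352 mm (y), 29 mm thick, top face at z = 418 mm, on four round legs, each 32 mm in diameter. The legs rest on z = 0, each leg's axis is inset half a diameter from the nearest pair of seat edges (so the leg's bounding box is flush with the corner).

B is a spool: two coaxial disc flanges of radius 165 mm and thickness 13 mm, joined by a core cylinder of radius 46 mm and height 90 mm. The lower flange rests on z = 0 and the three cylinders share a vertical axis.

The spool is on top of the stool, centred.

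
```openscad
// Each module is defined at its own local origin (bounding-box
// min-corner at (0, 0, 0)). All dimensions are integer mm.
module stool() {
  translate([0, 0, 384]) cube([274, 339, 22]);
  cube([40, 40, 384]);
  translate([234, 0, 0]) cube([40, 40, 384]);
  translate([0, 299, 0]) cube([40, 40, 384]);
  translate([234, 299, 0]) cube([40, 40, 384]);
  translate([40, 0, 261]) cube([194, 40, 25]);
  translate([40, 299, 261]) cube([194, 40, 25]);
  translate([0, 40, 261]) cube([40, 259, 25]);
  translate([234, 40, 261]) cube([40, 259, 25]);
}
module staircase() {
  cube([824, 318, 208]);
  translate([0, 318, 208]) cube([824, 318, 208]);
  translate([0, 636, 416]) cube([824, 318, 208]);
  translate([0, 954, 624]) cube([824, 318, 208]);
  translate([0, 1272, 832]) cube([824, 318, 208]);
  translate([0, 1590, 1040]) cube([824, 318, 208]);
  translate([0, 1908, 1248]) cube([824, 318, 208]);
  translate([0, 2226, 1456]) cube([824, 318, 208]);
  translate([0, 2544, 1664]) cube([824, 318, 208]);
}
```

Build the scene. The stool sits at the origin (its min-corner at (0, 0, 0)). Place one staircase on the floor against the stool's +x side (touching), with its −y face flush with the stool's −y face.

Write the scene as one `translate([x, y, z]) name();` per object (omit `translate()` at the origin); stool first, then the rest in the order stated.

stool();
translate([274, 0, 0]) staircase();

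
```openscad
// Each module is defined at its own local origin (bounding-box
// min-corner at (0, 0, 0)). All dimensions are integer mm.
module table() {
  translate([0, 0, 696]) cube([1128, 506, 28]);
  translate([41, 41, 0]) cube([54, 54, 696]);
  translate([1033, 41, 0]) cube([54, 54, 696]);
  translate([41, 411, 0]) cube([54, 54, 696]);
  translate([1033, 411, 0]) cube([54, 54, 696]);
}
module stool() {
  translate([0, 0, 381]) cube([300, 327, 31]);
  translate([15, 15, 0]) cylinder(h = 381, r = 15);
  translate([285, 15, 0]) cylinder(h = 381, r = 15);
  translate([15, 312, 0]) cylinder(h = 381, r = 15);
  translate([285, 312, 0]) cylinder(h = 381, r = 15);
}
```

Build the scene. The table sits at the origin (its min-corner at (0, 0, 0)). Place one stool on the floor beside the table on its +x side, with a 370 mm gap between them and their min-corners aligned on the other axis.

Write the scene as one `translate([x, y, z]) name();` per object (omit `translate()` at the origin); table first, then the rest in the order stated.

table();
translate([1498, 0, 0]) stool();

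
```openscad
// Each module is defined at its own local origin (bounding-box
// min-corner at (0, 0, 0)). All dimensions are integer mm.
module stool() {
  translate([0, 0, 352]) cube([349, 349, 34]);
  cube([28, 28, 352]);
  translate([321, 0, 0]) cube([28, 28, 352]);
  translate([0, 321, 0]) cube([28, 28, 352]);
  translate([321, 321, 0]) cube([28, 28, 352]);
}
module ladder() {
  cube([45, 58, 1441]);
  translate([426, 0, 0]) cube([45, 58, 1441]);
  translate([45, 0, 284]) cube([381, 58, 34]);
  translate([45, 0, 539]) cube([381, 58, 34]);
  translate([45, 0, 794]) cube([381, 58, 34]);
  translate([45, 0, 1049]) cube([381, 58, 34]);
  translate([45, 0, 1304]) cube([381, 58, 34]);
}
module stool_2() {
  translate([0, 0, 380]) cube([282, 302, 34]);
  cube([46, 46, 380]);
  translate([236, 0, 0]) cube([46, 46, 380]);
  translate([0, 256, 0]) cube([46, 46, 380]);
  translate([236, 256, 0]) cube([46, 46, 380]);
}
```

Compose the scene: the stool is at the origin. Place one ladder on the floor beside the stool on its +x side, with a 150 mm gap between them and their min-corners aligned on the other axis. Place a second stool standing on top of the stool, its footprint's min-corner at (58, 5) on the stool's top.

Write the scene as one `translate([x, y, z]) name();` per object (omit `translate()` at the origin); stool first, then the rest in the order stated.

stool();
translate([499, 0, 0]) ladder();
translate([58, 5, 386]) stool_2();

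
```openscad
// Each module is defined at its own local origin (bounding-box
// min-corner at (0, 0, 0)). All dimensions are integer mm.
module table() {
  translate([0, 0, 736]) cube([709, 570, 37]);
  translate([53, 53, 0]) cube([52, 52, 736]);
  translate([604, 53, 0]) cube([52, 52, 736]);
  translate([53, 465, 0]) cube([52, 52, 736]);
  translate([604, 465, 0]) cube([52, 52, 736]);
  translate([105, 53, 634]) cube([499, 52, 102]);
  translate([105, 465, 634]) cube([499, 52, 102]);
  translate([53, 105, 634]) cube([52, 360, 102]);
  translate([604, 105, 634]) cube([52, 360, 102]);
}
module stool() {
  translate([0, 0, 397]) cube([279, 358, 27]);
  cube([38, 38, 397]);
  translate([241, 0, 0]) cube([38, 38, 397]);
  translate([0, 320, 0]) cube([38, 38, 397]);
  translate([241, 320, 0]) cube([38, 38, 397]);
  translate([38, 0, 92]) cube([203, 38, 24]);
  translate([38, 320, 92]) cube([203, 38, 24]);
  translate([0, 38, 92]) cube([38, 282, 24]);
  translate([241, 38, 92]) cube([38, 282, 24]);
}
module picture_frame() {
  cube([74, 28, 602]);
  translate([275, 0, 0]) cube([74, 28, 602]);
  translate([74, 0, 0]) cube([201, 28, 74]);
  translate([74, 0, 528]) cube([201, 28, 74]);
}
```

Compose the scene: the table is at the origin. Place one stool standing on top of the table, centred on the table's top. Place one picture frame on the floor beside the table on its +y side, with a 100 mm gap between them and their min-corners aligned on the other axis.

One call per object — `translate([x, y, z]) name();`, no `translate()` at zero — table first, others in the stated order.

table();
translate([215, 106, 773]) stool();
translate([0, 670, 0]) picture_frame();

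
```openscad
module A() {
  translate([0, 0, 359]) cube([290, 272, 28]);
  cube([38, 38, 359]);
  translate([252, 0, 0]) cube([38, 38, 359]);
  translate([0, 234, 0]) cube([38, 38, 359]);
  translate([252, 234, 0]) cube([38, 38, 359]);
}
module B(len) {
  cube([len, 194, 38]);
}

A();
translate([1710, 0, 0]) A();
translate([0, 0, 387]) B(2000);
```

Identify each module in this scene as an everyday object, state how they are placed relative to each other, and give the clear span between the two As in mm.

A is a stool. B is a beam. A beam spans the tops of two stools. The clear span between the two stools is 1420 mm.

Second stool starts at x = 1710; first ends at x = 290; clear span = 1710 − 290 = 1420 mm.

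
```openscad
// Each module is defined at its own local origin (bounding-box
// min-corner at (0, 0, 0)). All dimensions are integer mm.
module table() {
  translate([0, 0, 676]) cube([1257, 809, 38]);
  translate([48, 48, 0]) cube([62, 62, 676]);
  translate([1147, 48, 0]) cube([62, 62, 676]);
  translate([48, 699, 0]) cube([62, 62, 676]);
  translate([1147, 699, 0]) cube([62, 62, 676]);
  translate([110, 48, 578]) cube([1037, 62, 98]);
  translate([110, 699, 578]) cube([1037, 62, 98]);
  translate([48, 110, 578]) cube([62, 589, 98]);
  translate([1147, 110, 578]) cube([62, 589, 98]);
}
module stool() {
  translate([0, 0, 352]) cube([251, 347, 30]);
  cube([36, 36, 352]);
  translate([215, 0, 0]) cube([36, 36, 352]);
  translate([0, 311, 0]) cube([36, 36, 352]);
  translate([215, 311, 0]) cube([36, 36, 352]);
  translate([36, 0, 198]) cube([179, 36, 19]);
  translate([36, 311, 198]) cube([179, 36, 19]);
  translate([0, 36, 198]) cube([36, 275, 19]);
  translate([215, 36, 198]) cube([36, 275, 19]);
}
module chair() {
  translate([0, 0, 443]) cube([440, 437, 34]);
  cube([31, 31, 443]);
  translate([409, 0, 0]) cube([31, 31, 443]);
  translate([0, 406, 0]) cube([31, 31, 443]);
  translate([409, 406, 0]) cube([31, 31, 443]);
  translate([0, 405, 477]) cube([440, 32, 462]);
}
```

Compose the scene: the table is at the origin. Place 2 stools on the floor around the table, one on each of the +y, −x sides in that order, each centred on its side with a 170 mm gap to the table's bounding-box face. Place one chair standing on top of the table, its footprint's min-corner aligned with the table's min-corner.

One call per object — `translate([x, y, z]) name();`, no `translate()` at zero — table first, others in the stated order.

table();
translate([503, 979, 0]) stool();
translate([-421, 231, 0]) stool();
translate([0, 0, 714]) chair();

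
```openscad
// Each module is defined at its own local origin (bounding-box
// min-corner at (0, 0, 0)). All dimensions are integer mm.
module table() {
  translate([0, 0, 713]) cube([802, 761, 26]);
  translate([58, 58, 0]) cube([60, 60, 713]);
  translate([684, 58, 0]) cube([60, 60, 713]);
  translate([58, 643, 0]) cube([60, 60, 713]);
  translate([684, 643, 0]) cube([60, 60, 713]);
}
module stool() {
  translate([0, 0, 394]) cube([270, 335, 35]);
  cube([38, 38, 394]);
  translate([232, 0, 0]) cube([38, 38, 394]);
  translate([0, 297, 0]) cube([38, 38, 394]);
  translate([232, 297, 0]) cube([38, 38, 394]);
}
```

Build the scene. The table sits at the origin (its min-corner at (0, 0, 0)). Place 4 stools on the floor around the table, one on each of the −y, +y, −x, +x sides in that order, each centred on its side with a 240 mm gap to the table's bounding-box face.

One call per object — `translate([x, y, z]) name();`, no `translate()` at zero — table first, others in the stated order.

table();
translate([266, -575, 0]) stool();
translate([266, 1001, 0]) stool();
translate([-510, 213, 0]) stool();
translate([1042, 213, 0]) stool();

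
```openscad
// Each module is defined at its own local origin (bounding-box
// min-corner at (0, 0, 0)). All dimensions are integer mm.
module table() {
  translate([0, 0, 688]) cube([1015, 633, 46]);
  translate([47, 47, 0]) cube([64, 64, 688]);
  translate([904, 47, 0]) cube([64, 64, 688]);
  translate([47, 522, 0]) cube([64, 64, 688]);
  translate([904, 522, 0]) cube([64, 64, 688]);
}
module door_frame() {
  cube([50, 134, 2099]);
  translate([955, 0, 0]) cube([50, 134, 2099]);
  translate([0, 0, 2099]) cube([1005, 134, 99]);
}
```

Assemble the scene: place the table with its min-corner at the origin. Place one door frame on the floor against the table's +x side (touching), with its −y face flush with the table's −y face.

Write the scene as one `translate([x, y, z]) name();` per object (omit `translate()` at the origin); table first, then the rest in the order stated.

table();
translate([1015, 0, 0]) door_frame();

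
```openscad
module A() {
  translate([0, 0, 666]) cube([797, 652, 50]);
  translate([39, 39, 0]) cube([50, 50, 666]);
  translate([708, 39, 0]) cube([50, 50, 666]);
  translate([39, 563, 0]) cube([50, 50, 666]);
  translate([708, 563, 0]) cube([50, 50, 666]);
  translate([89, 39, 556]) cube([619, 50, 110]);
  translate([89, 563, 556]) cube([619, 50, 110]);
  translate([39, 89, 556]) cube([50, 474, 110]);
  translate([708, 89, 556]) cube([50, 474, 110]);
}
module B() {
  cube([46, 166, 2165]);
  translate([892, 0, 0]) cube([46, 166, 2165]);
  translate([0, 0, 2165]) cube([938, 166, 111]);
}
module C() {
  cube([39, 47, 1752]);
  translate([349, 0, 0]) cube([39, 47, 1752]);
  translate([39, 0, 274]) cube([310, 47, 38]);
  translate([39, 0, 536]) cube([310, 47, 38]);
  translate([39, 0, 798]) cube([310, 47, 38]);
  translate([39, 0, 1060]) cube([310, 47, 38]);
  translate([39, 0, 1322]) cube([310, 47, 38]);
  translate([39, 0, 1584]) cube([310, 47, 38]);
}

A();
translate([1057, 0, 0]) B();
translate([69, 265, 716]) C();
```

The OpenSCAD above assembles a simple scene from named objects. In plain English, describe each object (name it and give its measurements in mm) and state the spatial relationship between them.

A is a table: top 797 mm (x) × 652 mm (y), 50 mm thick, upper face at z = 716 mm, on four 50×50 mm square legs, each inset 39 mm from the nearest pair of top edges, running from z = 0 to the bottom of the top. Four apron rails, 50 mm thick and 110 mm tall, run between adjacent legs with their top edges flush with the underside of the top and their outer faces flush with the legs' outer faces.

B is a door frame. The clear opening is 846 mm wide and 2165 mm high. Two 46 mm wide jambs, 166 mm deep, stand either side of the opening from the floor to the top of the opening. A 111 mm thick head sits across the top of both jambs, spanning the full outside width of the frame.

C is a straight ladder. Two 39×47 mm vertical rails, 1752 mm tall, stand 388 mm apart (outside-to-outside) with their front faces coplanar on the −y side. 6 rungs, each 47 mm deep and 38 mm tall, span between the inner faces of the rails, front faces flush with the rails. The lowest rung's underside is at z = 274 mm and rungs are spaced 262 mm apart (underside to underside).

The door frame is on the floor beside the table on its +x side. The ladder is on top of the table.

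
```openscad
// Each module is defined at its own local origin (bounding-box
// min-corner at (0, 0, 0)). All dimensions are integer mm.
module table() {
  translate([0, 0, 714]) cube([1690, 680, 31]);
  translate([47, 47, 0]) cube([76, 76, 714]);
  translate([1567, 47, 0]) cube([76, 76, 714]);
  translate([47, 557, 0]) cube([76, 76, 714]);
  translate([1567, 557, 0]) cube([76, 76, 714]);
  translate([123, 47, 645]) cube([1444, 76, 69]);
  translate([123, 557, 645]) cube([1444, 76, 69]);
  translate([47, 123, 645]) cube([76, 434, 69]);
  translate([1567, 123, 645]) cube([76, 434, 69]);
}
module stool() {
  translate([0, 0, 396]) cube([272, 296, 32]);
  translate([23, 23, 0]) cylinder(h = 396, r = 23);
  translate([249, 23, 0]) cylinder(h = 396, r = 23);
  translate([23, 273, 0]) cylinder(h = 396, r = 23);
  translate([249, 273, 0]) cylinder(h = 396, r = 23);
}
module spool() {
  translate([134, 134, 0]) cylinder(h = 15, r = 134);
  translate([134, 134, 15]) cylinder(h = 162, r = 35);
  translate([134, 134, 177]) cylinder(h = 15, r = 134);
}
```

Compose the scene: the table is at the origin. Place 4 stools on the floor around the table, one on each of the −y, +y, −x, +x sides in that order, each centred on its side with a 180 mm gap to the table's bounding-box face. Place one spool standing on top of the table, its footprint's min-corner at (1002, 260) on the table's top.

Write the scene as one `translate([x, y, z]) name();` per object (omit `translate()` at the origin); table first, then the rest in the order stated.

table();
translate([709, -476, 0]) stool();
translate([709, 860, 0]) stool();
translate([-452, 192, 0]) stool();
translate([1870, 192, 0]) stool();
translate([1002, 260, 745]) spool();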